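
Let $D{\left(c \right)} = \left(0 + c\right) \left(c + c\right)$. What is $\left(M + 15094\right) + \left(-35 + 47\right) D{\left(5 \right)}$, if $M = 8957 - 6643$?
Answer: $18008$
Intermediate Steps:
$M = 2314$
$D{\left(c \right)} = 2 c^{2}$ ($D{\left(c \right)} = c 2 c = 2 c^{2}$)
$\left(M + 15094\right) + \left(-35 + 47\right) D{\left(5 \right)} = \left(2314 + 15094\right) + \left(-35 + 47\right) 2 \cdot 5^{2} = 17408 + 12 \cdot 2 \cdot 25 = 17408 + 12 \cdot 50 = 17408 + 600 = 18008$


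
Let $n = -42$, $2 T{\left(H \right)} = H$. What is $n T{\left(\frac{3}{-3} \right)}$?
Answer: $21$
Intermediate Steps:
$T{\left(H \right)} = \frac{H}{2}$
$n T{\left(\frac{3}{-3} \right)} = - 42 \frac{3 \frac{1}{-3}}{2} = - 42 \frac{3 \left(- \frac{1}{3}\right)}{2} = - 42 \cdot \frac{1}{2} \left(-1\right) = \left(-42\right) \left(- \frac{1}{2}\right) = 21$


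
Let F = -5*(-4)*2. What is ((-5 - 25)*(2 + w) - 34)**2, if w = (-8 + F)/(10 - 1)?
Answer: 362404/9 ≈ 40267.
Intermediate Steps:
F = 40 (F = 20*2 = 40)
w = 32/9 (w = (-8 + 40)/(10 - 1) = 32/9 ≈ 3.5556)
((-5 - 25)*(2 + w) - 34)**2 = ((-5 - 25)*(2 + 32/9) - 34)**2 = (-30*50/9 - 34)**2 = (-500/3 - 34)**2 = (-602/3)**2 = 362404/9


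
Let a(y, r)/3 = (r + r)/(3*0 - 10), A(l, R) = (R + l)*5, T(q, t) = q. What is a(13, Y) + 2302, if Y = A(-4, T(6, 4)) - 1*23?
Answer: 11549/5 ≈ 2309.8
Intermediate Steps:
A(l, R) = 5*R + 5*l
Y = -13 (Y = (5*6 + 5*(-4)) - 1*23 = (30 - 20) - 23 = 10 - 23 = -13)
a(y, r) = -3*r/5 (a(y, r) = 3*((r + r)/(3*0 - 10)) = 3*((2*r)/(0 - 10)) = 3*((2*r)/(-10)) = 3*((2*r)*(-⅒)) = 3*(-r/5) = -3*r/5)
a(13, Y) + 2302 = -⅗*(-13) + 2302 = 39/5 + 2302 = 11549/5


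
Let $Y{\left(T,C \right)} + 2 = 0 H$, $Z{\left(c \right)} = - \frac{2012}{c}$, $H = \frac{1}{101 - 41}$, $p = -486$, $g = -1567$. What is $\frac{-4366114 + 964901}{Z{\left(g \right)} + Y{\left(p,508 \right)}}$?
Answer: $\frac{5329700771}{1122} \approx 4.7502 \cdot 10^{6}$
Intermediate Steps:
$H = \frac{1}{60} \approx 0.016667$
$Y{\left(T,C \right)} = -2$ ($Y{\left(T,C \right)} = -2 + 0 \cdot \frac{1}{60} = -2 + 0 = -2$)
$\frac{-4366114 + 964901}{Z{\left(g \right)} + Y{\left(p,508 \right)}} = \frac{-4366114 + 964901}{- \frac{2012}{-1567} - 2} = - \frac{3401213}{\left(-2012\right) \left(- \frac{1}{1567}\right) - 2} = - \frac{3401213}{\frac{2012}{1567} - 2} = - \frac{3401213}{- \frac{1122}{1567}} = \left(-3401213\right) \left(- \frac{1567}{1122}\right) = \frac{5329700771}{1122}$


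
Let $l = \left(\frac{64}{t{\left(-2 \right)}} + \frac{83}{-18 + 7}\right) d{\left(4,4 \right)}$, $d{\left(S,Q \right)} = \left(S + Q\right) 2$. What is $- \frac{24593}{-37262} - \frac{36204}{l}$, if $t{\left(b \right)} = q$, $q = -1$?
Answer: $\frac{1893630373}{58650388} \approx 32.287$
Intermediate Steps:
$t{\left(b \right)} = -1$
$d{\left(S,Q \right)} = 2 Q + 2 S$ ($d{\left(S,Q \right)} = \left(Q + S\right) 2 = 2 Q + 2 S$)
$l = - \frac{12592}{11}$ ($l = \left(\frac{64}{-1} + \frac{83}{-18 + 7}\right) \left(2 \cdot 4 + 2 \cdot 4\right) = \left(64 \left(-1\right) + \frac{83}{-11}\right) \left(8 + 8\right) = \left(-64 + 83 \left(- \frac{1}{11}\right)\right) 16 = \left(-64 - \frac{83}{11}\right) 16 = \left(- \frac{787}{11}\right) 16 = - \frac{12592}{11} \approx -1144.7$)
$- \frac{24593}{-37262} - \frac{36204}{l} = - \frac{24593}{-37262} - \frac{36204}{- \frac{12592}{11}} = \left(-24593\right) \left(- \frac{1}{37262}\right) - - \frac{99561}{3148} = \frac{24593}{37262} + \frac{99561}{3148} = \frac{1893630373}{58650388}$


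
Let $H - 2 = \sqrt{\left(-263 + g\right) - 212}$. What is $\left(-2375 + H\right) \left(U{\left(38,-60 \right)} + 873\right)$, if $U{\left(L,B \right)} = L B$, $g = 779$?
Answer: $3338811 - 5628 \sqrt{19} \approx 3.3143 \cdot 10^{6}$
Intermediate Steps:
$H = 2 + 4 \sqrt{19}$ ($H = 2 + \sqrt{\left(-263 + 779\right) - 212} = 2 + \sqrt{516 - 212} = 2 + \sqrt{304} = 2 + 4 \sqrt{19} \approx 19.436$)
$U{\left(L,B \right)} = B L$
$\left(-2375 + H\right) \left(U{\left(38,-60 \right)} + 873\right) = \left(-2375 + \left(2 + 4 \sqrt{19}\right)\right) \left(\left(-60\right) 38 + 873\right) = \left(-2373 + 4 \sqrt{19}\right) \left(-2280 + 873\right) = \left(-2373 + 4 \sqrt{19}\right) \left(-1407\right) = 3338811 - 5628 \sqrt{19}$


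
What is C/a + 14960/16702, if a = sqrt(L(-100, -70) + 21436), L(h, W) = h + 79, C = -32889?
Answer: 7480/8351 - 32889*sqrt(21415)/21415 ≈ -223.85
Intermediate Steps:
L(h, W) = 79 + h
a = sqrt(21415) (a = sqrt((79 - 100) + 21436) = sqrt(-21 + 21436) = sqrt(21415) ≈ 146.34)
C/a + 14960/16702 = -32889*sqrt(21415)/21415 + 14960/16702 = -32889*sqrt(21415)/21415 + 14960*(1/16702) = -32889*sqrt(21415)/21415 + 7480/8351 = 7480/8351 - 32889*sqrt(21415)/21415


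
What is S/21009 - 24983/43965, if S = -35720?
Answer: -14860267/6550785 ≈ -2.2685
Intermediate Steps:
S/21009 - 24983/43965 = -35720/21009 - 24983/43965 = -35720*1/21009 - 24983*1/43965 = -760/447 - 24983/43965 = -14860267/6550785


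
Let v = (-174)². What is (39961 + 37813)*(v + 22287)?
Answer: 4088034762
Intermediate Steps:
v = 30276
(39961 + 37813)*(v + 22287) = (39961 + 37813)*(30276 + 22287) = 77774*52563 = 4088034762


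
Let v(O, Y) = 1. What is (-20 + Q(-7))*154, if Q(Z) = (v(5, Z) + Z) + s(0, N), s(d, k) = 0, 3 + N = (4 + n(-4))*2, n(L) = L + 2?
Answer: -4004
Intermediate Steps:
n(L) = 2 + L
N = 1 (N = -3 + (4 + (2 - 4))*2 = -3 + (4 - 2)*2 = -3 + 2*2 = -3 + 4 = 1)
Q(Z) = 1 + Z (Q(Z) = (1 + Z) + 0 = 1 + Z)
(-20 + Q(-7))*154 = (-20 + (1 - 7))*154 = (-20 - 6)*154 = -26*154 = -4004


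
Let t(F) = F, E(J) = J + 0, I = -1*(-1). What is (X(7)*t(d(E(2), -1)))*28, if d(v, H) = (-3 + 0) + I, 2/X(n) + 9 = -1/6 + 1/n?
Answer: 4704/379 ≈ 12.412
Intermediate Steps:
I = 1
X(n) = 2/(-55/6 + 1/n) (X(n) = 2/(-9 + (-1/6 + 1/n)) = 2/(-9 + (-1*⅙ + 1/n)) = 2/(-9 + (-⅙ + 1/n)) = 2/(-55/6 + 1/n))
E(J) = J
d(v, H) = -2 (d(v, H) = (-3 + 0) + 1 = -3 + 1 = -2)
(X(7)*t(d(E(2), -1)))*28 = (-12*7/(-6 + 55*7)*(-2))*28 = (-12*7/(-6 + 385)*(-2))*28 = (-12*7/379*(-2))*28 = (-12*7*1/379*(-2))*28 = -84/379*(-2)*28 = (168/379)*28 = 4704/379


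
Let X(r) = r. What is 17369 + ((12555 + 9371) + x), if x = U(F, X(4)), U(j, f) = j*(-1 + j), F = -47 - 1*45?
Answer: 47851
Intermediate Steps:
F = -92 (F = -47 - 45 = -92)
x = 8556 (x = -92*(-1 - 92) = -92*(-93) = 8556)
17369 + ((12555 + 9371) + x) = 17369 + ((12555 + 9371) + 8556) = 17369 + (21926 + 8556) = 17369 + 30482 = 47851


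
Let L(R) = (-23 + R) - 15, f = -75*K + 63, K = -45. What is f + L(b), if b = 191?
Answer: 3591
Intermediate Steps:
f = 3438 (f = -75*(-45) + 63 = 3375 + 63 = 3438)
L(R) = -38 + R
f + L(b) = 3438 + (-38 + 191) = 3438 + 153 = 3591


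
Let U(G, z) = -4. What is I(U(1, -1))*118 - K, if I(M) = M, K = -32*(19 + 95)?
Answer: 3176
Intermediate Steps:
K = -3648 (K = -32*114 = -3648)
I(U(1, -1))*118 - K = -4*118 - 1*(-3648) = -472 + 3648 = 3176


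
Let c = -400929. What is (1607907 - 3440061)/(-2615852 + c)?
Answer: 1832154/3016781 ≈ 0.60732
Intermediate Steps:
(1607907 - 3440061)/(-2615852 + c) = (1607907 - 3440061)/(-2615852 - 400929) = -1832154/(-3016781) = -1832154*(-1/3016781) = 1832154/3016781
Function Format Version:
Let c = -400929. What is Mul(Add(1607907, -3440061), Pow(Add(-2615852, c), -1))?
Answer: Rational(1832154, 3016781) ≈ 0.60732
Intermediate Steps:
Mul(Add(1607907, -3440061), Pow(Add(-2615852, c), -1)) = Mul(Add(1607907, -3440061), Pow(Add(-2615852, -400929), -1)) = Mul(-1832154, Pow(-3016781, -1)) = Mul(-1832154, Rational(-1, 3016781)) = Rational(1832154, 3016781)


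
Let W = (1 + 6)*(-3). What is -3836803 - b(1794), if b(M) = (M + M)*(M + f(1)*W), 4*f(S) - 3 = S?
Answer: -10198327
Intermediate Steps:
W = -21 (W = 7*(-3) = -21)
f(S) = ¾ + S/4
b(M) = 2*M*(-21 + M) (b(M) = (M + M)*(M + (¾ + (¼)*1)*(-21)) = (2*M)*(M + (¾ + ¼)*(-21)) = (2*M)*(M + 1*(-21)) = (2*M)*(M - 21) = (2*M)*(-21 + M) = 2*M*(-21 + M))
-3836803 - b(1794) = -3836803 - 2*1794*(-21 + 1794) = -3836803 - 2*1794*1773 = -3836803 - 1*6361524 = -3836803 - 6361524 = -10198327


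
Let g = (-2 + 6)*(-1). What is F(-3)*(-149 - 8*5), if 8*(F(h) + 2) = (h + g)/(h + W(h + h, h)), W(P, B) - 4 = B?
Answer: 4725/16 ≈ 295.31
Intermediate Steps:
W(P, B) = 4 + B
g = -4 (g = 4*(-1) = -4)
F(h) = -2 + (-4 + h)/(8*(4 + 2*h)) (F(h) = -2 + ((h - 4)/(h + (4 + h)))/8 = -2 + ((-4 + h)/(4 + 2*h))/8 = -2 + (-4 + h)/(8*(4 + 2*h)))
F(-3)*(-149 - 8*5) = ((-68 - 31*(-3))/(16*(2 - 3)))*(-149 - 8*5) = ((1/16)*(-68 + 93)/(-1))*(-149 - 40) = ((1/16)*(-1)*25)*(-189) = -25/16*(-189) = 4725/16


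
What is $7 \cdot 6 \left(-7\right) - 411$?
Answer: $-705$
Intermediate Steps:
$7 \cdot 6 \left(-7\right) - 411 = 42 \left(-7\right) - 411 = -294 - 411 = -705$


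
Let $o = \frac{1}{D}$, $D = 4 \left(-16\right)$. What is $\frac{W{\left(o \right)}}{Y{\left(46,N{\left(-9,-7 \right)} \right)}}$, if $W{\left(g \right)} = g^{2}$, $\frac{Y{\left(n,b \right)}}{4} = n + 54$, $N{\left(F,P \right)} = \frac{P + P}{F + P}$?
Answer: $\frac{1}{1638400} \approx 6.1035 \cdot 10^{-7}$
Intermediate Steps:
$D = -64$
$N{\left(F,P \right)} = \frac{2 P}{F + P}$
$Y{\left(n,b \right)} = 216 + 4 n$ ($Y{\left(n,b \right)} = 4 \left(n + 54\right) = 4 \left(54 + n\right) = 216 + 4 n$)
$o = - \frac{1}{64}$ ($o = \frac{1}{-64} = - \frac{1}{64} \approx -0.015625$)
$\frac{W{\left(o \right)}}{Y{\left(46,N{\left(-9,-7 \right)} \right)}} = \frac{\left(- \frac{1}{64}\right)^{2}}{216 + 4 \cdot 46} = \frac{1}{4096 \left(216 + 184\right)} = \frac{1}{4096 \cdot 400} = \frac{1}{4096} \cdot \frac{1}{400} = \frac{1}{1638400}$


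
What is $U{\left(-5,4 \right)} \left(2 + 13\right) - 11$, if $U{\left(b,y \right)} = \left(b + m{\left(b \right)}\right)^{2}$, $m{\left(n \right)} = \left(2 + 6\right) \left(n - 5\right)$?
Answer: $108364$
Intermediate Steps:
$m{\left(n \right)} = -40 + 8 n$ ($m{\left(n \right)} = 8 \left(-5 + n\right) = -40 + 8 n$)
$U{\left(b,y \right)} = \left(-40 + 9 b\right)^{2}$ ($U{\left(b,y \right)} = \left(b + \left(-40 + 8 b\right)\right)^{2} = \left(-40 + 9 b\right)^{2}$)
$U{\left(-5,4 \right)} \left(2 + 13\right) - 11 = \left(-40 + 9 \left(-5\right)\right)^{2} \left(2 + 13\right) - 11 = \left(-40 - 45\right)^{2} \cdot 15 - 11 = \left(-85\right)^{2} \cdot 15 - 11 = 7225 \cdot 15 - 11 = 108375 - 11 = 108364$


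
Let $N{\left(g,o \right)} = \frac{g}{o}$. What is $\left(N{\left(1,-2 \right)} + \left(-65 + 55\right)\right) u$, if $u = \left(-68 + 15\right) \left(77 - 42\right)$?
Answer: $\frac{38955}{2} \approx 19478.0$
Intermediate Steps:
$u = -1855$ ($u = \left(-53\right) 35 = -1855$)
$\left(N{\left(1,-2 \right)} + \left(-65 + 55\right)\right) u = \left(1 \frac{1}{-2} + \left(-65 + 55\right)\right) \left(-1855\right) = \left(1 \left(- \frac{1}{2}\right) - 10\right) \left(-1855\right) = \left(- \frac{1}{2} - 10\right) \left(-1855\right) = \left(- \frac{21}{2}\right) \left(-1855\right) = \frac{38955}{2}$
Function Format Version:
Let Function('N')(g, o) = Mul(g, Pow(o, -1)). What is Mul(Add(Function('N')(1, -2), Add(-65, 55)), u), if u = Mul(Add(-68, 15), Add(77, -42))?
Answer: Rational(38955, 2) ≈ 19478.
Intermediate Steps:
u = -1855 (u = Mul(-53, 35) = -1855)
Mul(Add(Function('N')(1, -2), Add(-65, 55)), u) = Mul(Add(Mul(1, Pow(-2, -1)), Add(-65, 55)), -1855) = Mul(Add(Mul(1, Rational(-1, 2)), -10), -1855) = Mul(Add(Rational(-1, 2), -10), -1855) = Mul(Rational(-21, 2), -1855) = Rational(38955, 2)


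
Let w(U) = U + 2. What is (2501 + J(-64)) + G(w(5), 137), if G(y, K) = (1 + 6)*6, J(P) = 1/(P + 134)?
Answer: 178011/70 ≈ 2543.0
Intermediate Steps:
w(U) = 2 + U
J(P) = 1/(134 + P)
G(y, K) = 42 (G(y, K) = 7*6 = 42)
(2501 + J(-64)) + G(w(5), 137) = (2501 + 1/(134 - 64)) + 42 = (2501 + 1/70) + 42 = 175071/70 + 42 = 178011/70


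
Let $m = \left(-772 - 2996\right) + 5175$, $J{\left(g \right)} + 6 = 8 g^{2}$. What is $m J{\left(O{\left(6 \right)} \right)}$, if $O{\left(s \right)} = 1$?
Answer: $2814$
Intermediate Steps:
$J{\left(g \right)} = -6 + 8 g^{2}$
$m = 1407$ ($m = -3768 + 5175 = 1407$)
$m J{\left(O{\left(6 \right)} \right)} = 1407 \left(-6 + 8 \cdot 1^{2}\right) = 1407 \left(-6 + 8 \cdot 1\right) = 1407 \left(-6 + 8\right) = 1407 \cdot 2 = 2814$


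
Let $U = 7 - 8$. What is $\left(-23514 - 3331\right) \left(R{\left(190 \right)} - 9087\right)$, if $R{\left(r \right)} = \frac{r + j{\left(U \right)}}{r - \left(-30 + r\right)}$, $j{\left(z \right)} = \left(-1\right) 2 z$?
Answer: $243768707$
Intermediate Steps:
$U = -1$ ($U = 7 - 8 = -1$)
$j{\left(z \right)} = - 2 z$
$R{\left(r \right)} = \frac{1}{15} + \frac{r}{30}$ ($R{\left(r \right)} = \frac{r - -2}{r - \left(-30 + r\right)} = \frac{r + 2}{30} = \left(2 + r\right) \frac{1}{30} = \frac{1}{15} + \frac{r}{30}$)
$\left(-23514 - 3331\right) \left(R{\left(190 \right)} - 9087\right) = \left(-23514 - 3331\right) \left(\left(\frac{1}{15} + \frac{1}{30} \cdot 190\right) - 9087\right) = - 26845 \left(\left(\frac{1}{15} + \frac{19}{3}\right) - 9087\right) = - 26845 \left(\frac{32}{5} - 9087\right) = \left(-26845\right) \left(- \frac{45403}{5}\right) = 243768707$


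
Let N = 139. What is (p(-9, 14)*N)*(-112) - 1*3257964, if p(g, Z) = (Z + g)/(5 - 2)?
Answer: -9851732/3 ≈ -3.2839e+6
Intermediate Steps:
p(g, Z) = Z/3 + g/3 (p(g, Z) = (Z + g)/3 = (Z + g)*(⅓) = Z/3 + g/3)
(p(-9, 14)*N)*(-112) - 1*3257964 = (((⅓)*14 + (⅓)*(-9))*139)*(-112) - 1*3257964 = ((14/3 - 3)*139)*(-112) - 3257964 = ((5/3)*139)*(-112) - 3257964 = (695/3)*(-112) - 3257964 = -77840/3 - 3257964 = -9851732/3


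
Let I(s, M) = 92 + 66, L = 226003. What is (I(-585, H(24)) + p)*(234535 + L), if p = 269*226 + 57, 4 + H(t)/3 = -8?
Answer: 28096962842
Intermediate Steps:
H(t) = -36 (H(t) = -12 + 3*(-8) = -12 - 24 = -36)
I(s, M) = 158
p = 60851 (p = 60794 + 57 = 60851)
(I(-585, H(24)) + p)*(234535 + L) = (158 + 60851)*(234535 + 226003) = 61009*460538 = 28096962842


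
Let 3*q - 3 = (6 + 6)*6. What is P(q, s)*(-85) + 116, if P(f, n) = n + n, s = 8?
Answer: -1244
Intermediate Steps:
q = 25 (q = 1 + ((6 + 6)*6)/3 = 1 + (12*6)/3 = 1 + (⅓)*72 = 1 + 24 = 25)
P(f, n) = 2*n
P(q, s)*(-85) + 116 = (2*8)*(-85) + 116 = 16*(-85) + 116 = -1360 + 116 = -1244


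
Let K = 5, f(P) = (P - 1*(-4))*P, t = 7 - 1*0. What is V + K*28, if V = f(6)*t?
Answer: 560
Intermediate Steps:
t = 7 (t = 7 + 0 = 7)
f(P) = P*(4 + P) (f(P) = (P + 4)*P = (4 + P)*P = P*(4 + P))
V = 420 (V = (6*(4 + 6))*7 = (6*10)*7 = 60*7 = 420)
V + K*28 = 420 + 5*28 = 420 + 140 = 560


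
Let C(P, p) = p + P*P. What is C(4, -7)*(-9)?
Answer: -81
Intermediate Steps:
C(P, p) = p + P²
C(4, -7)*(-9) = (-7 + 4²)*(-9) = (-7 + 16)*(-9) = 9*(-9) = -81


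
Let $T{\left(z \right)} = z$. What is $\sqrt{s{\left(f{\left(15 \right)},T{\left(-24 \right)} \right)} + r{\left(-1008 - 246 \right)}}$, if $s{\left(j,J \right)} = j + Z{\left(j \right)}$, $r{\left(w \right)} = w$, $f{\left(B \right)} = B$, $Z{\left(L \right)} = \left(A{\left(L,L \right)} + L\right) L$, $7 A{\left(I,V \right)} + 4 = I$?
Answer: $\frac{i \sqrt{48531}}{7} \approx 31.471 i$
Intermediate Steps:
$A{\left(I,V \right)} = - \frac{4}{7} + \frac{I}{7}$
$Z{\left(L \right)} = L \left(- \frac{4}{7} + \frac{8 L}{7}\right)$ ($Z{\left(L \right)} = \left(\left(- \frac{4}{7} + \frac{L}{7}\right) + L\right) L = \left(- \frac{4}{7} + \frac{8 L}{7}\right) L = L \left(- \frac{4}{7} + \frac{8 L}{7}\right)$)
$s{\left(j,J \right)} = j + \frac{4 j \left(-1 + 2 j\right)}{7}$
$\sqrt{s{\left(f{\left(15 \right)},T{\left(-24 \right)} \right)} + r{\left(-1008 - 246 \right)}} = \sqrt{\frac{1}{7} \cdot 15 \left(3 + 8 \cdot 15\right) - 1254} = \sqrt{\frac{1}{7} \cdot 15 \left(3 + 120\right) - 1254} = \sqrt{\frac{1}{7} \cdot 15 \cdot 123 - 1254} = \sqrt{\frac{1845}{7} - 1254} = \sqrt{- \frac{6933}{7}} = \frac{i \sqrt{48531}}{7}$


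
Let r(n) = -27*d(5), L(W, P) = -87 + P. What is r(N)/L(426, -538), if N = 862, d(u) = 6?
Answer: 162/625 ≈ 0.25920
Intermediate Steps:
r(n) = -162 (r(n) = -27*6 = -162)
r(N)/L(426, -538) = -162/(-87 - 538) = -162/(-625) = -162*(-1/625) = 162/625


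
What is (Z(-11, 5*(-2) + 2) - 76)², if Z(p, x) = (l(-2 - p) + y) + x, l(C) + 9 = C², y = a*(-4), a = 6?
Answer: 1296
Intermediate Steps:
y = -24 (y = 6*(-4) = -24)
l(C) = -9 + C²
Z(p, x) = -33 + x + (-2 - p)² (Z(p, x) = ((-9 + (-2 - p)²) - 24) + x = (-33 + (-2 - p)²) + x = -33 + x + (-2 - p)²)
(Z(-11, 5*(-2) + 2) - 76)² = ((-33 + (5*(-2) + 2) + (2 - 11)²) - 76)² = ((-33 + (-10 + 2) + (-9)²) - 76)² = ((-33 - 8 + 81) - 76)² = (40 - 76)² = (-36)² = 1296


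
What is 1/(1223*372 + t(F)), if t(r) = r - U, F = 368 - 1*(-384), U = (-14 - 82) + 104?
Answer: 1/455700 ≈ 2.1944e-6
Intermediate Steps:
U = 8 (U = -96 + 104 = 8)
F = 752 (F = 368 + 384 = 752)
t(r) = -8 + r (t(r) = r - 1*8 = r - 8 = -8 + r)
1/(1223*372 + t(F)) = 1/(1223*372 + (-8 + 752)) = 1/(454956 + 744) = 1/455700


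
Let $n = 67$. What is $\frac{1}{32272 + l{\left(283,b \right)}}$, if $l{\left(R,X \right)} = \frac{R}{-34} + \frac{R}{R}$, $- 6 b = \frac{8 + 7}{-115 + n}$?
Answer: $\frac{34}{1096999} \approx 3.0994 \cdot 10^{-5}$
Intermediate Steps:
$b = \frac{5}{96}$ ($b = - \frac{\left(8 + 7\right) \frac{1}{-115 + 67}}{6} = - \frac{15 \frac{1}{-48}}{6} = - \frac{15 \left(- \frac{1}{48}\right)}{6} = \left(- \frac{1}{6}\right) \left(- \frac{5}{16}\right) = \frac{5}{96} \approx 0.052083$)
$l{\left(R,X \right)} = 1 - \frac{R}{34}$ ($l{\left(R,X \right)} = R \left(- \frac{1}{34}\right) + 1 = - \frac{R}{34} + 1 = 1 - \frac{R}{34}$)
$\frac{1}{32272 + l{\left(283,b \right)}} = \frac{1}{32272 + \left(1 - \frac{283}{34}\right)} = \frac{1}{32272 - \frac{249}{34}} = \frac{1}{\frac{1096999}{34}} = \frac{34}{1096999}$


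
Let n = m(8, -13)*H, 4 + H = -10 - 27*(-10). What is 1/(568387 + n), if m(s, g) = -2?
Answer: 1/567875 ≈ 1.7610e-6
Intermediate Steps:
H = 256 (H = -4 + (-10 - 27*(-10)) = -4 + (-10 + 270) = -4 + 260 = 256)
n = -512 (n = -2*256 = -512)
1/(568387 + n) = 1/(568387 - 512) = 1/567875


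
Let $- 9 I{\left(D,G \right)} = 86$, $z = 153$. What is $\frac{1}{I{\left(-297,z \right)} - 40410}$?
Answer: $- \frac{9}{363776} \approx -2.474 \cdot 10^{-5}$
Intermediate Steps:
$I{\left(D,G \right)} = - \frac{86}{9}$ ($I{\left(D,G \right)} = \left(- \frac{1}{9}\right) 86 = - \frac{86}{9}$)
$\frac{1}{I{\left(-297,z \right)} - 40410} = \frac{1}{- \frac{86}{9} - 40410} = \frac{1}{- \frac{363776}{9}} = - \frac{9}{363776}$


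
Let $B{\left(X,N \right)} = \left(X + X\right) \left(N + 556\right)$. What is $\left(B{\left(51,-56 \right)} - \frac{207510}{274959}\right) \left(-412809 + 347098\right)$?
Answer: $- \frac{307148579203130}{91653} \approx -3.3512 \cdot 10^{9}$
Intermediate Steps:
$B{\left(X,N \right)} = 2 X \left(556 + N\right)$
$\left(B{\left(51,-56 \right)} - \frac{207510}{274959}\right) \left(-412809 + 347098\right) = \left(2 \cdot 51 \left(556 - 56\right) - \frac{207510}{274959}\right) \left(-412809 + 347098\right) = \left(2 \cdot 51 \cdot 500 - \frac{69170}{91653}\right) \left(-65711\right) = \left(51000 - \frac{69170}{91653}\right) \left(-65711\right) = \frac{4674233830}{91653} \left(-65711\right) = - \frac{307148579203130}{91653}$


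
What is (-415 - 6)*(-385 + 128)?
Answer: 108197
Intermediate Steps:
(-415 - 6)*(-385 + 128) = -421*(-257) = 108197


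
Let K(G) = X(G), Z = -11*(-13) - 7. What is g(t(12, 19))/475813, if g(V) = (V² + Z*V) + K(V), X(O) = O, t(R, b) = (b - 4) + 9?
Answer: 3864/475813 ≈ 0.0081208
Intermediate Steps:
t(R, b) = 5 + b (t(R, b) = (-4 + b) + 9 = 5 + b)
Z = 136 (Z = 143 - 7 = 136)
K(G) = G
g(V) = V² + 137*V (g(V) = (V² + 136*V) + V = V² + 137*V)
g(t(12, 19))/475813 = ((5 + 19)*(137 + (5 + 19)))/475813 = (24*(137 + 24))*(1/475813) = (24*161)*(1/475813) = 3864*(1/475813) = 3864/475813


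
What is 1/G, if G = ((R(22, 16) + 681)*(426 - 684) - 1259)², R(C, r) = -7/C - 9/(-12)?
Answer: 484/15174959205025 ≈ 3.1895e-11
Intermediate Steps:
R(C, r) = ¾ - 7/C (R(C, r) = -7/C - 9*(-1/12) = -7/C + ¾ = ¾ - 7/C)
G = 15174959205025/484 (G = (((¾ - 7/22) + 681)*(426 - 684) - 1259)² = (((¾ - 7*1/22) + 681)*(-258) - 1259)² = (((¾ - 7/22) + 681)*(-258) - 1259)² = ((19/44 + 681)*(-258) - 1259)² = ((29983/44)*(-258) - 1259)² = (-3867807/22 - 1259)² = (-3895505/22)² = 15174959205025/484 ≈ 3.1353e+10)
1/G = 1/(15174959205025/484) = 484/15174959205025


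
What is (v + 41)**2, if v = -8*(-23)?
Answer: 50625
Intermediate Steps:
v = 184
(v + 41)**2 = (184 + 41)**2 = 225**2 = 50625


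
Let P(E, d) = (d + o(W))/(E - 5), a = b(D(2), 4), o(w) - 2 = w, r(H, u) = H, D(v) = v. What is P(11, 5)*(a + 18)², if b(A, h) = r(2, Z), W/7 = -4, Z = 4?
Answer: -1400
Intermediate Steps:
W = -28 (W = 7*(-4) = -28)
o(w) = 2 + w
b(A, h) = 2
a = 2
P(E, d) = (-26 + d)/(-5 + E) (P(E, d) = (d + (2 - 28))/(E - 5) = (d - 26)/(-5 + E) = (-26 + d)/(-5 + E))
P(11, 5)*(a + 18)² = ((-26 + 5)/(-5 + 11))*(2 + 18)² = (-21/6)*20² = ((⅙)*(-21))*400 = -7/2*400 = -1400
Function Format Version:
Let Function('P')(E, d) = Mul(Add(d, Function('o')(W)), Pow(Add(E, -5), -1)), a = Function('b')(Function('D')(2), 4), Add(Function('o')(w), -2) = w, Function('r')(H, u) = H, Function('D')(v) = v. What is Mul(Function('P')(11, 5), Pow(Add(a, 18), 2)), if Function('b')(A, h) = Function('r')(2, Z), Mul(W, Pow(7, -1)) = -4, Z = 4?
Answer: -1400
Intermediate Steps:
W = -28 (W = Mul(7, -4) = -28)
Function('o')(w) = Add(2, w)
Function('b')(A, h) = 2
a = 2
Function('P')(E, d) = Mul(Pow(Add(-5, E), -1), Add(-26, d)) (Function('P')(E, d) = Mul(Add(d, Add(2, -28)), Pow(Add(E, -5), -1)) = Mul(Add(d, -26), Pow(Add(-5, E), -1)) = Mul(Add(-26, d), Pow(Add(-5, E), -1)) = Mul(Pow(Add(-5, E), -1), Add(-26, d)))
Mul(Function('P')(11, 5), Pow(Add(a, 18), 2)) = Mul(Mul(Pow(Add(-5, 11), -1), Add(-26, 5)), Pow(Add(2, 18), 2)) = Mul(Mul(Pow(6, -1), -21), Pow(20, 2)) = Mul(Mul(Rational(1, 6), -21), 400) = Mul(Rational(-7, 2), 400) = -1400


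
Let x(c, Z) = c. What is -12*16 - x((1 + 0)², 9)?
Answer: -193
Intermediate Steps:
-12*16 - x((1 + 0)², 9) = -12*16 - (1 + 0)² = -192 - 1*1² = -192 - 1*1 = -192 - 1 = -193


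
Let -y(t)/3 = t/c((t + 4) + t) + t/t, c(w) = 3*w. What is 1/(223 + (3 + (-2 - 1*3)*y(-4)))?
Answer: 1/246 ≈ 0.0040650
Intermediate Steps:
y(t) = -3 - 3*t/(12 + 6*t) (y(t) = -3*(t/((3*((t + 4) + t))) + t/t) = -3*(t/((3*((4 + t) + t))) + 1) = -3*(t/((3*(4 + 2*t))) + 1) = -3*(t/(12 + 6*t) + 1) = -3*(1 + t/(12 + 6*t)) = -3 - 3*t/(12 + 6*t))
1/(223 + (3 + (-2 - 1*3)*y(-4))) = 1/(223 + (3 + (-2 - 1*3)*((-12 - 7*(-4))/(2*(2 - 4))))) = 1/(223 + (3 + (-2 - 3)*((½)*(-12 + 28)/(-2)))) = 1/(223 + (3 - 5*(-1)*16/(2*2))) = 1/(223 + (3 - 5*(-4))) = 1/(223 + (3 + 20)) = 1/(223 + 23) = 1/246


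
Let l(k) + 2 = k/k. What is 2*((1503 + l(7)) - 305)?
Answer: 2394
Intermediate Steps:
l(k) = -1 (l(k) = -2 + k/k = -2 + 1 = -1)
2*((1503 + l(7)) - 305) = 2*((1503 - 1) - 305) = 2*(1502 - 305) = 2*1197 = 2394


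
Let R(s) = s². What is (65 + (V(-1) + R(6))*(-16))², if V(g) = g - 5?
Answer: 172225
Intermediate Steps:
V(g) = -5 + g
(65 + (V(-1) + R(6))*(-16))² = (65 + ((-5 - 1) + 6²)*(-16))² = (65 + (-6 + 36)*(-16))² = (65 + 30*(-16))² = (65 - 480)² = (-415)² = 172225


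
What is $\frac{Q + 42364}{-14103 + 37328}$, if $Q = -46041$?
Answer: $- \frac{3677}{23225} \approx -0.15832$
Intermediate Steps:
$\frac{Q + 42364}{-14103 + 37328} = \frac{-46041 + 42364}{-14103 + 37328} = - \frac{3677}{23225}$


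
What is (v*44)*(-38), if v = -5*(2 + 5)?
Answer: 58520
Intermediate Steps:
v = -35 (v = -5*7 = -35)
(v*44)*(-38) = -35*44*(-38) = -1540*(-38) = 58520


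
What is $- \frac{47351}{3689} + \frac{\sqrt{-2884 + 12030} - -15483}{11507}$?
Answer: $- \frac{487751170}{42449323} + \frac{\sqrt{9146}}{11507} \approx -11.482$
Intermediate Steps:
$- \frac{47351}{3689} + \frac{\sqrt{-2884 + 12030} - -15483}{11507} = \left(-47351\right) \frac{1}{3689} + \left(\sqrt{9146} + 15483\right) \frac{1}{11507} = - \frac{47351}{3689} + \left(15483 + \sqrt{9146}\right) \frac{1}{11507} = - \frac{47351}{3689} + \left(\frac{15483}{11507} + \frac{\sqrt{9146}}{11507}\right) = - \frac{487751170}{42449323} + \frac{\sqrt{9146}}{11507}$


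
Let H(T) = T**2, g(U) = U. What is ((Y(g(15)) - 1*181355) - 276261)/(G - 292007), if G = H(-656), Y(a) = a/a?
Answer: -457615/138329 ≈ -3.3082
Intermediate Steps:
Y(a) = 1
G = 430336 (G = (-656)**2 = 430336)
((Y(g(15)) - 1*181355) - 276261)/(G - 292007) = ((1 - 1*181355) - 276261)/(430336 - 292007) = ((1 - 181355) - 276261)/138329 = (-181354 - 276261)*(1/138329) = -457615*1/138329 = -457615/138329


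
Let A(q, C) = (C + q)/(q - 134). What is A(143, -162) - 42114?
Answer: -379045/9 ≈ -42116.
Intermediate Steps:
A(q, C) = (C + q)/(-134 + q)
A(143, -162) - 42114 = (-162 + 143)/(-134 + 143) - 42114 = -19/9 - 42114 = -379045/9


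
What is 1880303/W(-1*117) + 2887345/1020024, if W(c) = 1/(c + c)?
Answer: -448801276934303/1020024 ≈ -4.3999e+8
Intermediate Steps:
W(c) = 1/(2*c)
1880303/W(-1*117) + 2887345/1020024 = 1880303/((1/(2*((-1*117))))) + 2887345/1020024 = 1880303/(((1/2)/(-117))) + 2887345*(1/1020024) = 1880303/(((1/2)*(-1/117))) + 2887345/1020024 = 1880303/(-1/234) + 2887345/1020024 = 1880303*(-234) + 2887345/1020024 = -439990902 + 2887345/1020024 = -448801276934303/1020024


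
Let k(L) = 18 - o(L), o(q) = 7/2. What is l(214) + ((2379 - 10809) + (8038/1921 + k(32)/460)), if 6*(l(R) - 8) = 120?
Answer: -14841571971/1767320 ≈ -8397.8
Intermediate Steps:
o(q) = 7/2 (o(q) = 7*(1/2) = 7/2)
l(R) = 28 (l(R) = 8 + (1/6)*120 = 8 + 20 = 28)
k(L) = 29/2 (k(L) = 18 - 1*7/2 = 18 - 7/2 = 29/2)
l(214) + ((2379 - 10809) + (8038/1921 + k(32)/460)) = 28 + ((2379 - 10809) + (8038/1921 + (29/2)/460)) = 28 + (-8430 + (8038*(1/1921) + (29/2)*(1/460))) = 28 + (-8430 + (8038/1921 + 29/920)) = 28 + (-8430 + 7450669/1767320) = 28 - 14891056931/1767320 = -14841571971/1767320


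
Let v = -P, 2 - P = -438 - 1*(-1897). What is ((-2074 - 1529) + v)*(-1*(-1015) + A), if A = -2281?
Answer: 2716836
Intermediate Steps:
P = -1457 (P = 2 - (-438 - 1*(-1897)) = 2 - (-438 + 1897) = 2 - 1*1459 = 2 - 1459 = -1457)
v = 1457 (v = -1*(-1457) = 1457)
((-2074 - 1529) + v)*(-1*(-1015) + A) = ((-2074 - 1529) + 1457)*(-1*(-1015) - 2281) = (-3603 + 1457)*(1015 - 2281) = -2146*(-1266) = 2716836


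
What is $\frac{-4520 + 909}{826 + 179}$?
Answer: $- \frac{3611}{1005} \approx -3.593$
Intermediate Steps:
$\frac{-4520 + 909}{826 + 179} = - \frac{3611}{1005}$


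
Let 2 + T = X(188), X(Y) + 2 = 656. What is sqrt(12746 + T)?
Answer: sqrt(13398) ≈ 115.75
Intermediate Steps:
X(Y) = 654 (X(Y) = -2 + 656 = 654)
T = 652 (T = -2 + 654 = 652)
sqrt(12746 + T) = sqrt(12746 + 652) = sqrt(13398)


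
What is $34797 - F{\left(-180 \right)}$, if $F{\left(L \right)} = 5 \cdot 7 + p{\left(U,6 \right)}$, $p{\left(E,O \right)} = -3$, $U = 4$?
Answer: $34765$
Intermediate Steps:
$F{\left(L \right)} = 32$ ($F{\left(L \right)} = 5 \cdot 7 - 3 = 35 - 3 = 32$)
$34797 - F{\left(-180 \right)} = 34797 - 32 = 34765$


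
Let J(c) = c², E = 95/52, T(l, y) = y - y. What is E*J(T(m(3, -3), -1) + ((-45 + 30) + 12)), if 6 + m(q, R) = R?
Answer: 855/52 ≈ 16.442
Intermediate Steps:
m(q, R) = -6 + R
T(l, y) = 0
E = 95/52 (E = 95*(1/52) = 95/52 ≈ 1.8269)
E*J(T(m(3, -3), -1) + ((-45 + 30) + 12)) = 95*(0 + ((-45 + 30) + 12))²/52 = 95*(0 + (-15 + 12))²/52 = 95*(0 - 3)²/52 = (95/52)*(-3)² = (95/52)*9 = 855/52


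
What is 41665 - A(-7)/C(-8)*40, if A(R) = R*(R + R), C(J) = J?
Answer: 42155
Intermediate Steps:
A(R) = 2*R² (A(R) = R*(2*R) = 2*R²)
41665 - A(-7)/C(-8)*40 = 41665 - (2*(-7)²)/(-8)*40 = 41665 - (2*49)*(-⅛)*40 = 41665 - 98*(-⅛)*40 = 41665 - (-49)*40/4 = 41665 - 1*(-490) = 41665 + 490 = 42155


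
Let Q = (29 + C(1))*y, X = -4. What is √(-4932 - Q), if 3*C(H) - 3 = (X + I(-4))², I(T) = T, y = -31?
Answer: I*√30066/3 ≈ 57.799*I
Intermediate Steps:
C(H) = 67/3 (C(H) = 1 + (-4 - 4)²/3 = 1 + (⅓)*(-8)² = 1 + (⅓)*64 = 1 + 64/3 = 67/3)
Q = -4774/3 (Q = (29 + 67/3)*(-31) = (154/3)*(-31) = -4774/3 ≈ -1591.3)
√(-4932 - Q) = √(-4932 - 1*(-4774/3)) = √(-4932 + 4774/3) = √(-10022/3) = I*√30066/3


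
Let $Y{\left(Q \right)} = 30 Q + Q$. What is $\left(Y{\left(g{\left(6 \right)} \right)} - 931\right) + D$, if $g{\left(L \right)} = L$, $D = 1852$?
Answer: $1107$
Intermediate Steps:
$Y{\left(Q \right)} = 31 Q$
$\left(Y{\left(g{\left(6 \right)} \right)} - 931\right) + D = \left(31 \cdot 6 - 931\right) + 1852 = \left(186 - 931\right) + 1852 = -745 + 1852 = 1107$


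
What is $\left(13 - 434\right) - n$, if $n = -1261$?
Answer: $840$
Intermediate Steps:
$\left(13 - 434\right) - n = \left(13 - 434\right) - -1261 = \left(13 - 434\right) + 1261 = -421 + 1261 = 840$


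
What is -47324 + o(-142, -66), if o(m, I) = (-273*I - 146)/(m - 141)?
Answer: -13410564/283 ≈ -47387.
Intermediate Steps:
o(m, I) = (-146 - 273*I)/(-141 + m)
-47324 + o(-142, -66) = -47324 + (-146 - 273*(-66))/(-141 - 142) = -47324 + (-146 + 18018)/(-283) = -47324 - 1/283*17872 = -47324 - 17872/283 = -13410564/283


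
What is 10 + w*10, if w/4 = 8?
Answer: 330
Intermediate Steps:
w = 32 (w = 4*8 = 32)
10 + w*10 = 10 + 32*10 = 10 + 320 = 330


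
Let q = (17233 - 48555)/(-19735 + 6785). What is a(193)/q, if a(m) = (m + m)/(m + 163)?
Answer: 1249675/2787658 ≈ 0.44829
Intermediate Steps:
a(m) = 2*m/(163 + m) (a(m) = (2*m)/(163 + m) = 2*m/(163 + m))
q = 15661/6475 (q = -31322/(-12950) = -31322*(-1/12950) = 15661/6475 ≈ 2.4187)
a(193)/q = (2*193/(163 + 193))/(15661/6475) = (2*193/356)*(6475/15661) = (2*193*(1/356))*(6475/15661) = (193/178)*(6475/15661) = 1249675/2787658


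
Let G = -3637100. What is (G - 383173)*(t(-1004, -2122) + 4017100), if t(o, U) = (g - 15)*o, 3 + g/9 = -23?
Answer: -17154890837208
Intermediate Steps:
g = -234 (g = -27 + 9*(-23) = -27 - 207 = -234)
t(o, U) = -249*o (t(o, U) = (-234 - 15)*o = -249*o)
(G - 383173)*(t(-1004, -2122) + 4017100) = (-3637100 - 383173)*(-249*(-1004) + 4017100) = -4020273*(249996 + 4017100) = -4020273*4267096 = -17154890837208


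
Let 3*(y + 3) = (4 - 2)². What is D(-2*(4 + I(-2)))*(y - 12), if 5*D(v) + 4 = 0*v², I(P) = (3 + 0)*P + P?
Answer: 164/15 ≈ 10.933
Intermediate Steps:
I(P) = 4*P (I(P) = 3*P + P = 4*P)
D(v) = -⅘ (D(v) = -⅘ + (0*v²)/5 = -⅘ + (⅕)*0 = -⅘ + 0 = -⅘)
y = -5/3 (y = -3 + (4 - 2)²/3 = -3 + (⅓)*2² = -3 + (⅓)*4 = -3 + 4/3 = -5/3 ≈ -1.6667)
D(-2*(4 + I(-2)))*(y - 12) = -4*(-5/3 - 12)/5 = -⅘*(-41/3) = 164/15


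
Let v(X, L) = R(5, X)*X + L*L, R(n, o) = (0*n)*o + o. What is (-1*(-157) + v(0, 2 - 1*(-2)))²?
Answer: 29929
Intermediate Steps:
R(n, o) = o (R(n, o) = 0*o + o = 0 + o = o)
v(X, L) = L² + X² (v(X, L) = X*X + L*L = X² + L² = L² + X²)
(-1*(-157) + v(0, 2 - 1*(-2)))² = (-1*(-157) + ((2 - 1*(-2))² + 0²))² = (157 + ((2 + 2)² + 0))² = (157 + (4² + 0))² = (157 + (16 + 0))² = (157 + 16)² = 173² = 29929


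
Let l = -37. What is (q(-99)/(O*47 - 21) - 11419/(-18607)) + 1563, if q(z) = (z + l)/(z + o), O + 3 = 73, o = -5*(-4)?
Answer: 7513598444712/4805276357 ≈ 1563.6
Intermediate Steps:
o = 20
O = 70 (O = -3 + 73 = 70)
q(z) = (-37 + z)/(20 + z) (q(z) = (z - 37)/(z + 20) = (-37 + z)/(20 + z))
(q(-99)/(O*47 - 21) - 11419/(-18607)) + 1563 = (((-37 - 99)/(20 - 99))/(70*47 - 21) - 11419/(-18607)) + 1563 = ((-136/(-79))/(3290 - 21) - 11419*(-1/18607)) + 1563 = (-1/79*(-136)/3269 + 11419/18607) + 1563 = ((136/79)*(1/3269) + 11419/18607) + 1563 = (136/258251 + 11419/18607) + 1563 = 2951498721/4805276357 + 1563 = 7513598444712/4805276357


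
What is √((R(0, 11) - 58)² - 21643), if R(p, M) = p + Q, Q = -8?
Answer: I*√17287 ≈ 131.48*I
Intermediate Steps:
R(p, M) = -8 + p (R(p, M) = p - 8 = -8 + p)
√((R(0, 11) - 58)² - 21643) = √(((-8 + 0) - 58)² - 21643) = √((-8 - 58)² - 21643) = √((-66)² - 21643) = √(4356 - 21643) = √(-17287) = I*√17287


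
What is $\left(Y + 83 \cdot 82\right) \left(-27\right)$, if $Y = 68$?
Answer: $-185598$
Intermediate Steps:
$\left(Y + 83 \cdot 82\right) \left(-27\right) = \left(68 + 83 \cdot 82\right) \left(-27\right) = \left(68 + 6806\right) \left(-27\right) = 6874 \left(-27\right) = -185598$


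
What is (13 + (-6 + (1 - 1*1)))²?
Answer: 49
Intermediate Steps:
(13 + (-6 + (1 - 1*1)))² = (13 + (-6 + (1 - 1)))² = (13 + (-6 + 0))² = (13 - 6)² = 7² = 49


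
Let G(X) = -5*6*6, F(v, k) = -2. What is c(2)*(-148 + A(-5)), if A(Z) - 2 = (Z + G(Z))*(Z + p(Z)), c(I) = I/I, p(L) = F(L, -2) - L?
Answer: 224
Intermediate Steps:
p(L) = -2 - L
c(I) = 1
G(X) = -180 (G(X) = -30*6 = -180)
A(Z) = 362 - 2*Z (A(Z) = 2 + (Z - 180)*(Z + (-2 - Z)) = 2 + (-180 + Z)*(-2) = 2 + (360 - 2*Z) = 362 - 2*Z)
c(2)*(-148 + A(-5)) = 1*(-148 + (362 - 2*(-5))) = 1*(-148 + (362 + 10)) = 1*(-148 + 372) = 1*224 = 224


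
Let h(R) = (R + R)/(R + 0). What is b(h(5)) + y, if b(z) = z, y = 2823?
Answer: 2825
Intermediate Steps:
h(R) = 2 (h(R) = (2*R)/R = 2)
b(h(5)) + y = 2 + 2823 = 2825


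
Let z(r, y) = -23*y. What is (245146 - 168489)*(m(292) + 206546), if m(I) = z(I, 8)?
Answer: 15819091834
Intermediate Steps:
m(I) = -184 (m(I) = -23*8 = -184)
(245146 - 168489)*(m(292) + 206546) = (245146 - 168489)*(-184 + 206546) = 76657*206362 = 15819091834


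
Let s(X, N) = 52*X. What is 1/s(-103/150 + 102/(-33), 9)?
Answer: -825/162058 ≈ -0.0050908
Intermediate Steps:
1/s(-103/150 + 102/(-33), 9) = 1/(52*(-103/150 + 102/(-33))) = 1/(52*(-103*1/150 + 102*(-1/33))) = 1/(52*(-103/150 - 34/11)) = 1/(52*(-6233/1650)) = 1/(-162058/825) = -825/162058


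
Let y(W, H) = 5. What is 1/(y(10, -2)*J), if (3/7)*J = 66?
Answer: 1/770 ≈ 0.0012987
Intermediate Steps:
J = 154 (J = (7/3)*66 = 154)
1/(y(10, -2)*J) = 1/(5*154) = 1/770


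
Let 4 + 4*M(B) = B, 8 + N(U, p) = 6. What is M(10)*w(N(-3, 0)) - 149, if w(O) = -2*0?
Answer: -149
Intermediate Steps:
N(U, p) = -2 (N(U, p) = -8 + 6 = -2)
w(O) = 0
M(B) = -1 + B/4
M(10)*w(N(-3, 0)) - 149 = (-1 + (¼)*10)*0 - 149 = (-1 + 5/2)*0 - 149 = (3/2)*0 - 149 = 0 - 149 = -149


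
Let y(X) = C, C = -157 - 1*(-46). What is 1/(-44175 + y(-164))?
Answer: -1/44286 ≈ -2.2580e-5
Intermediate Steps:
C = -111 (C = -157 + 46 = -111)
y(X) = -111
1/(-44175 + y(-164)) = 1/(-44175 - 111) = 1/(-44286) = -1/44286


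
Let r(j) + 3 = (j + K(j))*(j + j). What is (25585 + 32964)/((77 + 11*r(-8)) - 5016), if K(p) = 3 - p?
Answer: -58549/5500 ≈ -10.645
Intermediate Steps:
r(j) = -3 + 6*j (r(j) = -3 + (j + (3 - j))*(j + j) = -3 + 3*(2*j) = -3 + 6*j)
(25585 + 32964)/((77 + 11*r(-8)) - 5016) = (25585 + 32964)/((77 + 11*(-3 + 6*(-8))) - 5016) = 58549/((77 + 11*(-3 - 48)) - 5016) = 58549/((77 + 11*(-51)) - 5016) = 58549/((77 - 561) - 5016) = 58549/(-484 - 5016) = 58549/(-5500) = 58549*(-1/5500) = -58549/5500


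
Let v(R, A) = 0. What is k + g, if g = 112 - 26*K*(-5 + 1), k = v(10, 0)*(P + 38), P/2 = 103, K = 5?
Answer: 632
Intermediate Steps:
P = 206 (P = 2*103 = 206)
k = 0 (k = 0*(206 + 38) = 0*244 = 0)
g = 632 (g = 112 - 130*(-5 + 1) = 112 - 130*(-4) = 112 - 26*(-20) = 112 + 520 = 632)
k + g = 0 + 632 = 632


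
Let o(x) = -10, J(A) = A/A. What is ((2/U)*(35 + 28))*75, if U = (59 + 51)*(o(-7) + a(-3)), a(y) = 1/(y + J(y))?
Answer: -90/11 ≈ -8.1818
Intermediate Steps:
J(A) = 1
a(y) = 1/(1 + y) (a(y) = 1/(y + 1) = 1/(1 + y))
U = -1155 (U = (59 + 51)*(-10 + 1/(1 - 3)) = 110*(-10 + 1/(-2)) = 110*(-10 - ½) = 110*(-21/2) = -1155)
((2/U)*(35 + 28))*75 = ((2/(-1155))*(35 + 28))*75 = ((2*(-1/1155))*63)*75 = -2/1155*63*75 = -6/55*75 = -90/11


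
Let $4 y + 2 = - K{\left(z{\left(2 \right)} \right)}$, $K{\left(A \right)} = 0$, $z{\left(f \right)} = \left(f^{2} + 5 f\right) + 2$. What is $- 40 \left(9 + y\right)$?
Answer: $-340$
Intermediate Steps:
$z{\left(f \right)} = 2 + f^{2} + 5 f$
$y = - \frac{1}{2}$ ($y = - \frac{1}{2} + \frac{\left(-1\right) 0}{4} = - \frac{1}{2} + \frac{1}{4} \cdot 0 = - \frac{1}{2} + 0 = - \frac{1}{2} \approx -0.5$)
$- 40 \left(9 + y\right) = - 40 \left(9 - \frac{1}{2}\right) = \left(-40\right) \frac{17}{2} = -340$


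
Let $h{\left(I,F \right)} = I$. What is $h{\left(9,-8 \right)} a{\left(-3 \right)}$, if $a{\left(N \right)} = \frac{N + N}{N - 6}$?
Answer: $6$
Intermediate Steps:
$a{\left(N \right)} = \frac{2 N}{-6 + N}$
$h{\left(9,-8 \right)} a{\left(-3 \right)} = 9 \cdot 2 \left(-3\right) \frac{1}{-6 - 3} = 9 \cdot 2 \left(-3\right) \frac{1}{-9} = 9 \cdot 2 \left(-3\right) \left(- \frac{1}{9}\right) = 9 \cdot \frac{2}{3} = 6$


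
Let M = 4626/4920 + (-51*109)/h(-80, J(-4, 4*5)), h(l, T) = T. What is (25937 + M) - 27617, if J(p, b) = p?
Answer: -118617/410 ≈ -289.31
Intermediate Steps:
M = 570183/410 (M = 4626/4920 - 51*109/(-4) = 4626*(1/4920) - 5559*(-1/4) = 771/820 + 5559/4 = 570183/410 ≈ 1390.7)
(25937 + M) - 27617 = (25937 + 570183/410) - 27617 = 11204353/410 - 27617 = -118617/410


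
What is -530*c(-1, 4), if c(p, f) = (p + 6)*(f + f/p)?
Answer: 0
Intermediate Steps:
c(p, f) = (6 + p)*(f + f/p)
-530*c(-1, 4) = -2120*(6 - (7 - 1))/(-1) = -2120*(-1)*(6 - 1*6) = -2120*(-1)*(6 - 6) = -2120*(-1)*0 = -530*0 = 0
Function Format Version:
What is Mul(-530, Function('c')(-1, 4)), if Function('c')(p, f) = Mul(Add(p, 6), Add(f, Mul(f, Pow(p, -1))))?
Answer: 0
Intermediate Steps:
Function('c')(p, f) = Mul(Add(6, p), Add(f, Mul(f, Pow(p, -1))))
Mul(-530, Function('c')(-1, 4)) = Mul(-530, Mul(4, Pow(-1, -1), Add(6, Mul(-1, Add(7, -1))))) = Mul(-530, Mul(4, -1, Add(6, Mul(-1, 6)))) = Mul(-530, Mul(4, -1, Add(6, -6))) = Mul(-530, Mul(4, -1, 0)) = Mul(-530, 0) = 0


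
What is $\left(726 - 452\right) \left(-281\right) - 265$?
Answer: $-77259$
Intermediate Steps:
$\left(726 - 452\right) \left(-281\right) - 265 = 274 \left(-281\right) - 265 = -76994 - 265 = -77259$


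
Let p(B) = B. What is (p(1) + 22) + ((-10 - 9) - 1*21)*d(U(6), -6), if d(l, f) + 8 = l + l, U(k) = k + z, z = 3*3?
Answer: -857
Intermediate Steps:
z = 9
U(k) = 9 + k (U(k) = k + 9 = 9 + k)
d(l, f) = -8 + 2*l (d(l, f) = -8 + (l + l) = -8 + 2*l)
(p(1) + 22) + ((-10 - 9) - 1*21)*d(U(6), -6) = (1 + 22) + ((-10 - 9) - 1*21)*(-8 + 2*(9 + 6)) = 23 + (-19 - 21)*(-8 + 2*15) = 23 - 40*(-8 + 30) = 23 - 40*22 = 23 - 880 = -857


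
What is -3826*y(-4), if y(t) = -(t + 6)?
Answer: 7652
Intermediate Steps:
y(t) = -6 - t (y(t) = -(6 + t) = -6 - t)
-3826*y(-4) = -3826*(-6 - 1*(-4)) = -3826*(-6 + 4) = -3826*(-2) = 7652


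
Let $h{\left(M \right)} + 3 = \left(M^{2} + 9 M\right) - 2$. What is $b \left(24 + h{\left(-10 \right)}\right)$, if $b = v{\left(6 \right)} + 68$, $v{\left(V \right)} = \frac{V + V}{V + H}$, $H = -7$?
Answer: $1624$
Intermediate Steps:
$h{\left(M \right)} = -5 + M^{2} + 9 M$ ($h{\left(M \right)} = -3 - \left(2 - M^{2} - 9 M\right) = -3 + \left(-2 + M^{2} + 9 M\right) = -5 + M^{2} + 9 M$)
$v{\left(V \right)} = \frac{2 V}{-7 + V}$ ($v{\left(V \right)} = \frac{V + V}{V - 7} = \frac{2 V}{-7 + V}$)
$b = 56$ ($b = 2 \cdot 6 \frac{1}{-7 + 6} + 68 = 2 \cdot 6 \frac{1}{-1} + 68 = 2 \cdot 6 \left(-1\right) + 68 = -12 + 68 = 56$)
$b \left(24 + h{\left(-10 \right)}\right) = 56 \left(24 + \left(-5 + \left(-10\right)^{2} + 9 \left(-10\right)\right)\right) = 56 \left(24 - -5\right) = 56 \left(24 + 5\right) = 56 \cdot 29 = 1624$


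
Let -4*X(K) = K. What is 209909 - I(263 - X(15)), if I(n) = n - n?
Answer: 209909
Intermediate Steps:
X(K) = -K/4
I(n) = 0
209909 - I(263 - X(15)) = 209909 - 1*0 = 209909 + 0 = 209909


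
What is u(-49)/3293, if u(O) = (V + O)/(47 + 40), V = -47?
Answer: -32/95497 ≈ -0.00033509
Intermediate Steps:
u(O) = -47/87 + O/87 (u(O) = (-47 + O)/(47 + 40) = (-47 + O)/87 = (-47 + O)*(1/87) = -47/87 + O/87)
u(-49)/3293 = (-47/87 + (1/87)*(-49))/3293 = (-47/87 - 49/87)*(1/3293) = -32/29*1/3293 = -32/95497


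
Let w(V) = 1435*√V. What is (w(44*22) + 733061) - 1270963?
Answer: -537902 + 31570*√2 ≈ -4.9326e+5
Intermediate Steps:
(w(44*22) + 733061) - 1270963 = (1435*√(44*22) + 733061) - 1270963 = (1435*√968 + 733061) - 1270963 = (1435*(22*√2) + 733061) - 1270963 = (31570*√2 + 733061) - 1270963 = (733061 + 31570*√2) - 1270963 = -537902 + 31570*√2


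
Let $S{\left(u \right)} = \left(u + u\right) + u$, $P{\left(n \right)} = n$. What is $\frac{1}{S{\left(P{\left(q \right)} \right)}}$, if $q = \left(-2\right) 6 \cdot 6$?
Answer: $- \frac{1}{216} \approx -0.0046296$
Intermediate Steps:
$q = -72$ ($q = \left(-12\right) 6 = -72$)
$S{\left(u \right)} = 3 u$ ($S{\left(u \right)} = 2 u + u = 3 u$)
$\frac{1}{S{\left(P{\left(q \right)} \right)}} = \frac{1}{3 \left(-72\right)} = \frac{1}{-216} = - \frac{1}{216}$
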